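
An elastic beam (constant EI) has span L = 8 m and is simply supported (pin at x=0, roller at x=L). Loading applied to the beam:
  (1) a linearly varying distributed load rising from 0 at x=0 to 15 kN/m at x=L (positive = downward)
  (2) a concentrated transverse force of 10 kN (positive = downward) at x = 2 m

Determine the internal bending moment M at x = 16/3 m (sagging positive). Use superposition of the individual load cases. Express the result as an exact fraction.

M(16/3) = 1780/27 kN·m

Load 1 — triangular load w₀=15 kN/m (0→w₀ over full span):
  M_1 = w₀Lx/6 - w₀x³/(6L) = 15·8·(16/3)/6 - 15·(16/3)³/(6·8) = 1600/27 kN·m
Load 2 — point force P=10 kN at a=2 m (b=L-a=6):
  M_2 = Pa(L-x)/L  [x>a] = 10·2·(8-(16/3))/8 = 20/3 kN·m
Superposition: M = Σ M_i = 1780/27 kN·m ≈ 65.925926 kN·m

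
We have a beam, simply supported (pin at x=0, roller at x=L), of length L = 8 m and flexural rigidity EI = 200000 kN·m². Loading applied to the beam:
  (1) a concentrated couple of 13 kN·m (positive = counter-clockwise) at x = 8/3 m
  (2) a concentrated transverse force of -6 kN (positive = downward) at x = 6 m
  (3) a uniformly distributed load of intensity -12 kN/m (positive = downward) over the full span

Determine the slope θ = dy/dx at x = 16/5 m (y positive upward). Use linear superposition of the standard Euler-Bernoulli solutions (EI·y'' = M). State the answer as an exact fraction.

Load 1 — applied couple M₀=13 kN·m at a=8/3 m (b=L-a=16/3):
  θ_1 = (M₀x²/(2L)-M₀(x-a)+C₁)/EI  [x>a] with C₁=M₀(3b²-L²)/(6L)=52/9 = (13·(16/5)²/(2·8)-13·((16/5)-(8/3))+(52/9))/200000 = 403/11250000 rad
Load 2 — point force P=-6 kN at a=6 m (b=L-a=2):
  θ_2 = -Pb(L²-b²-3x²)/(6LEI)  [x≤a] = -(-6)·2·(8²-2²-3·(16/5)²)/(6·8·200000) = 183/5000000 rad
Load 3 — uniform load w=-12 kN/m over full span:
  θ_3 = -w(L³-6Lx²+4x³)/(24EI) = -(-12)·(8³-6·8·(16/5)²+4·(16/5)³)/(24·200000) = 148/390625 rad
Superposition: θ = Σ θ_i = 101543/225000000 rad ≈ 0.000451 rad

θ(16/5) = 101543/225000000 rad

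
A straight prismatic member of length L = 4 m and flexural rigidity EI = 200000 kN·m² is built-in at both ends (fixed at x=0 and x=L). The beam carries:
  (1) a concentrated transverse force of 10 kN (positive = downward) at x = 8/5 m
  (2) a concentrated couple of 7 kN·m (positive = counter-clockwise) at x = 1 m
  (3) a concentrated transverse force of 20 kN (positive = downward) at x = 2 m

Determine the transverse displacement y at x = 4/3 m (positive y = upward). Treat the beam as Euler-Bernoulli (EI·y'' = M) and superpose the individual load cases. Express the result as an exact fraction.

y(4/3) = -6017/202500000 m

Load 1 — point force P=10 kN at a=8/5 m (b=L-a=12/5):
  y_1 = -Pb²x²(3aL-(3a+b)x)/(6L³EI)  [x≤a] = -10·(12/5)²·(4/3)²·(3·(8/5)·4-(3·(8/5)+(12/5))·(4/3))/(6·4³·200000) = -1/78125 m
Load 2 — applied couple M₀=7 kN·m at a=1 m (b=L-a=3):
  y_2 = (R_Ax³/6 - M_Ax²/2 - M₀(x-a)²/2)/EI  [x>a] with R_A=63/32, M_A=-21/16 = ((63/32)·(4/3)³/6 - (-21/16)·(4/3)²/2 - 7·((4/3)-1)²/2)/200000 = 7/900000 m
Load 3 — point force P=20 kN at a=2 m (b=L-a=2):
  y_3 = -Pb²x²(3aL-(3a+b)x)/(6L³EI)  [x≤a] = -20·2²·(4/3)²·(3·2·4-(3·2+2)·(4/3))/(6·4³·200000) = -1/40500 m
Superposition: y = Σ y_i = -6017/202500000 m ≈ -0.000030 m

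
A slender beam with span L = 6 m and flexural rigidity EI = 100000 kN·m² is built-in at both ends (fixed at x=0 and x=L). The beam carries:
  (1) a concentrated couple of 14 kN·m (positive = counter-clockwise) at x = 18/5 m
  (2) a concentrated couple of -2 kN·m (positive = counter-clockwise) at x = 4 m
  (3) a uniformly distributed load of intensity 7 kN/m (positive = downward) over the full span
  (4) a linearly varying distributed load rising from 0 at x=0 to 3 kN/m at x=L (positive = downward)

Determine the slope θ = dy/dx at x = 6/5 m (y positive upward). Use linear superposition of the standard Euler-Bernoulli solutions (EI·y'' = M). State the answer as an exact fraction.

θ(6/5) = -531/3125000 rad

Load 1 — applied couple M₀=14 kN·m at a=18/5 m (b=L-a=12/5):
  θ_1 = (R_Ax²/2 - M_Ax)/EI  [x≤a] with R_A=84/25, M_A=112/25 = ((84/25)·(6/5)²/2 - (112/25)·(6/5))/100000 = -231/7812500 rad
Load 2 — applied couple M₀=-2 kN·m at a=4 m (b=L-a=2):
  θ_2 = (R_Ax²/2 - M_Ax)/EI  [x≤a] with R_A=-4/9, M_A=-2/3 = ((-4/9)·(6/5)²/2 - (-2/3)·(6/5))/100000 = 3/625000 rad
Load 3 — uniform load w=7 kN/m over full span:
  θ_3 = -wx(L-x)(L-2x)/(12EI) = -7·(6/5)·(6-(6/5))·(6-2·(6/5))/(12·100000) = -189/1562500 rad
Load 4 — triangular load w₀=3 kN/m (0→w₀ over full span):
  θ_4 = -w₀(2x(L-x)(L-2x)(x+2L)+x²(L-x)²)/(120LEI) = -3·(2·(6/5)·(6-(6/5))·(6-2·(6/5))·((6/5)+2·6)+(6/5)²·(6-(6/5))²)/(120·6·100000) = -189/7812500 rad
Superposition: θ = Σ θ_i = -531/3125000 rad ≈ -0.000170 rad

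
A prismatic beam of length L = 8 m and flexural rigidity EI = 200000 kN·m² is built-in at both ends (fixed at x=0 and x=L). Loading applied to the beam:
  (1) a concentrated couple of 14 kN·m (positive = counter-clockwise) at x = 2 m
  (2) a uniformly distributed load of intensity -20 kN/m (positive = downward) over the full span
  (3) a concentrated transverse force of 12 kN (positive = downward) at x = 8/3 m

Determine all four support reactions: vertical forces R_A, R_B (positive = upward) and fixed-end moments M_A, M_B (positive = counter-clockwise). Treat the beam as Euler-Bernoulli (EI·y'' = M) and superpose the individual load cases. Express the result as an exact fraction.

R_A = -19913/288 kN, M_A = -6845/72 kN·m, R_B = -22711/288 kN, M_B = 7483/72 kN·m

Load 1 — applied couple M₀=14 kN·m at a=2 m (b=L-a=6):
  R_A = 6M₀ab/L³ = 6·14·2·6/8³ = 63/32 kN
  M_A = M₀b(2a-b)/L² = 14·6·(2·2-6)/8² = -21/8 kN·m
  R_B = -6M₀ab/L³ = -6·14·2·6/8³ = -63/32 kN
  M_B = M₀a(2b-a)/L² = 14·2·(2·6-2)/8² = 35/8 kN·m
Load 2 — uniform load w=-20 kN/m over full span:
  R_A = wL/2 = (-20)·8/2 = -80 kN
  M_A = wL²/12 = (-20)·8²/12 = -320/3 kN·m
  R_B = wL/2 = (-20)·8/2 = -80 kN
  M_B = -wL²/12 = -(-20)·8²/12 = 320/3 kN·m
Load 3 — point force P=12 kN at a=8/3 m (b=L-a=16/3):
  R_A = Pb²(3a+b)/L³ = 12·(16/3)²·(3·(8/3)+(16/3))/8³ = 80/9 kN
  M_A = Pab²/L² = 12·(8/3)·(16/3)²/8² = 128/9 kN·m
  R_B = Pa²(a+3b)/L³ = 12·(8/3)²·((8/3)+3·(16/3))/8³ = 28/9 kN
  M_B = -Pa²b/L² = -12·(8/3)²·(16/3)/8² = -64/9 kN·m
Superposition: R_A = -19913/288 kN, M_A = -6845/72 kN·m, R_B = -22711/288 kN, M_B = 7483/72 kN·m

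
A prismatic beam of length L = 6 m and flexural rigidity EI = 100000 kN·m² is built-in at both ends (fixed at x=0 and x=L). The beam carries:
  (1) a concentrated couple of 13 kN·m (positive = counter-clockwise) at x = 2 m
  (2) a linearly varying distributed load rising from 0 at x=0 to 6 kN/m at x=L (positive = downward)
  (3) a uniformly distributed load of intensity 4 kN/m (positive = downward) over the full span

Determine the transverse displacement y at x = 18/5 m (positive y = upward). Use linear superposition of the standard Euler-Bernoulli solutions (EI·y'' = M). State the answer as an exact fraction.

Load 1 — applied couple M₀=13 kN·m at a=2 m (b=L-a=4):
  y_1 = (R_Ax³/6 - M_Ax²/2 - M₀(x-a)²/2)/EI  [x>a] with R_A=26/9, M_A=0 = ((26/9)·(18/5)³/6 - 0·(18/5)²/2 - 13·((18/5)-2)²/2)/100000 = 91/1562500 m
Load 2 — triangular load w₀=6 kN/m (0→w₀ over full span):
  y_2 = -w₀x²(L-x)²(x+2L)/(120LEI) = -6·(18/5)²·(6-(18/5))²·((18/5)+2·6)/(120·6·100000) = -9477/97656250 m
Load 3 — uniform load w=4 kN/m over full span:
  y_3 = -wx²(L-x)²/(24EI) = -4·(18/5)²·(6-(18/5))²/(24·100000) = -243/1953125 m
Superposition: y = Σ y_i = -31879/195312500 m ≈ -0.000163 m

y(18/5) = -31879/195312500 m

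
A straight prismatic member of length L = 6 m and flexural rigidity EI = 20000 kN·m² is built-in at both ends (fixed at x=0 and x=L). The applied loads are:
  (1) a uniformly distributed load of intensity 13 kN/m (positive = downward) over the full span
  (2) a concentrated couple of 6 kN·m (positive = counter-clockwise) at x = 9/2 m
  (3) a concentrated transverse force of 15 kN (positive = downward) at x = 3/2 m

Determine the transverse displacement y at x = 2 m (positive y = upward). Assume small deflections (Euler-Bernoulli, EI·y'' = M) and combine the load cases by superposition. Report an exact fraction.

Load 1 — uniform load w=13 kN/m over full span:
  y_1 = -wx²(L-x)²/(24EI) = -13·2²·(6-2)²/(24·20000) = -13/7500 m
Load 2 — applied couple M₀=6 kN·m at a=9/2 m (b=L-a=3/2):
  y_2 = (R_Ax³/6 - M_Ax²/2)/EI  [x≤a] with R_A=9/8, M_A=15/8 = ((9/8)·2³/6 - (15/8)·2²/2)/20000 = -9/80000 m
Load 3 — point force P=15 kN at a=3/2 m (b=L-a=9/2):
  y_3 = -Pa²(L-x)²(3bL-(3b+a)(L-x))/(6L³EI)  [x>a] = -15·(3/2)²·(6-2)²·(3·(9/2)·6-(3·(9/2)+(3/2))·(6-2))/(6·6³·20000) = -7/16000 m
Superposition: y = Σ y_i = -137/60000 m ≈ -0.002283 m

y(2) = -137/60000 m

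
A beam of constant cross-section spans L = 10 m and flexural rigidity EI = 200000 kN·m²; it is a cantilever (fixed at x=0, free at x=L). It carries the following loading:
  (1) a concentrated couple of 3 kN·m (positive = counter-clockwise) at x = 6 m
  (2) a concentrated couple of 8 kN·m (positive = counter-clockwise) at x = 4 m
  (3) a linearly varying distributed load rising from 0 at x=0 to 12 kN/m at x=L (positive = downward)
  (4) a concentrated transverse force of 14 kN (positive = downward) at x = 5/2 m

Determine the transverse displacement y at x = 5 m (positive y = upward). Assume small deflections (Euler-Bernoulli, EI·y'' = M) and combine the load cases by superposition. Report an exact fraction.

Load 1 — applied couple M₀=3 kN·m at a=6 m (b=L-a=4):
  y_1 = M₀x²/(2EI)  [x≤a] = 3·5²/(2·200000) = 3/16000 m
Load 2 — applied couple M₀=8 kN·m at a=4 m (b=L-a=6):
  y_2 = M₀a(2x-a)/(2EI)  [x>a] = 8·4·(2·5-4)/(2·200000) = 3/6250 m
Load 3 — triangular load w₀=12 kN/m (0→w₀ over full span):
  y_3 = (w₀Lx³/12-w₀L²x²/6-w₀x⁵/(120L))/EI = (12·10·5³/12-12·10²·5²/6-12·5⁵/(120·10))/200000 = -121/6400 m
Load 4 — point force P=14 kN at a=5/2 m (b=L-a=15/2):
  y_4 = -Pa²(3x-a)/(6EI)  [x>a] = -14·(5/2)²·(3·5-(5/2))/(6·200000) = -7/7680 m
Superposition: y = Σ y_i = -91921/4800000 m ≈ -0.019150 m

y(5) = -91921/4800000 m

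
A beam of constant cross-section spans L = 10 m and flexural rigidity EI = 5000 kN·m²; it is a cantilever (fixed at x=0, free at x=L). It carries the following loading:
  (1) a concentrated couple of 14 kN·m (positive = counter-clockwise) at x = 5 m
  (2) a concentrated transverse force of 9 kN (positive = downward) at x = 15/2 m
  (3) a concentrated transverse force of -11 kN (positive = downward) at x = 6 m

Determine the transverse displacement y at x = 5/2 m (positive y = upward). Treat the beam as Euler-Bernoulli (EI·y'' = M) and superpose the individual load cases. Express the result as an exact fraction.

Load 1 — applied couple M₀=14 kN·m at a=5 m (b=L-a=5):
  y_1 = M₀x²/(2EI)  [x≤a] = 14·(5/2)²/(2·5000) = 7/800 m
Load 2 — point force P=9 kN at a=15/2 m (b=L-a=5/2):
  y_2 = -Px²(3a-x)/(6EI)  [x≤a] = -9·(5/2)²·(3·(15/2)-(5/2))/(6·5000) = -3/80 m
Load 3 — point force P=-11 kN at a=6 m (b=L-a=4):
  y_3 = -Px²(3a-x)/(6EI)  [x≤a] = -(-11)·(5/2)²·(3·6-(5/2))/(6·5000) = 341/9600 m
Superposition: y = Σ y_i = 13/1920 m ≈ 0.006771 m

y(5/2) = 13/1920 m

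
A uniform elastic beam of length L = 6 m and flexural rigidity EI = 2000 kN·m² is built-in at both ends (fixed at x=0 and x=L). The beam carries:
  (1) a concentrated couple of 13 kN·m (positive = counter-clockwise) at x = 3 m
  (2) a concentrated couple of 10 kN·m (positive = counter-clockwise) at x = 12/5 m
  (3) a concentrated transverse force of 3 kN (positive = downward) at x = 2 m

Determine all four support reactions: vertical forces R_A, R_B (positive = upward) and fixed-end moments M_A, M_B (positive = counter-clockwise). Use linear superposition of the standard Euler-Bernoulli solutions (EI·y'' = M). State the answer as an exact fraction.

R_A = 1417/180 kN, M_A = 427/60 kN·m, R_B = -877/180 kN, M_B = 307/60 kN·m

Load 1 — applied couple M₀=13 kN·m at a=3 m (b=L-a=3):
  R_A = 6M₀ab/L³ = 6·13·3·3/6³ = 13/4 kN
  M_A = M₀b(2a-b)/L² = 13·3·(2·3-3)/6² = 13/4 kN·m
  R_B = -6M₀ab/L³ = -6·13·3·3/6³ = -13/4 kN
  M_B = M₀a(2b-a)/L² = 13·3·(2·3-3)/6² = 13/4 kN·m
Load 2 — applied couple M₀=10 kN·m at a=12/5 m (b=L-a=18/5):
  R_A = 6M₀ab/L³ = 6·10·(12/5)·(18/5)/6³ = 12/5 kN
  M_A = M₀b(2a-b)/L² = 10·(18/5)·(2·(12/5)-(18/5))/6² = 6/5 kN·m
  R_B = -6M₀ab/L³ = -6·10·(12/5)·(18/5)/6³ = -12/5 kN
  M_B = M₀a(2b-a)/L² = 10·(12/5)·(2·(18/5)-(12/5))/6² = 16/5 kN·m
Load 3 — point force P=3 kN at a=2 m (b=L-a=4):
  R_A = Pb²(3a+b)/L³ = 3·4²·(3·2+4)/6³ = 20/9 kN
  M_A = Pab²/L² = 3·2·4²/6² = 8/3 kN·m
  R_B = Pa²(a+3b)/L³ = 3·2²·(2+3·4)/6³ = 7/9 kN
  M_B = -Pa²b/L² = -3·2²·4/6² = -4/3 kN·m
Superposition: R_A = 1417/180 kN, M_A = 427/60 kN·m, R_B = -877/180 kN, M_B = 307/60 kN·m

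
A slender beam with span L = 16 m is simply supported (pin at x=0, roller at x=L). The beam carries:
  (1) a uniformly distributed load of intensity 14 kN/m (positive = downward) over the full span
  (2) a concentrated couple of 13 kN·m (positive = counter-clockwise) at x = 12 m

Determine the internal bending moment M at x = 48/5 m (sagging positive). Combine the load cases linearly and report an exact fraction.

Load 1 — uniform load w=14 kN/m over full span:
  M_1 = wx(L-x)/2 = 14·(48/5)·(16-(48/5))/2 = 10752/25 kN·m
Load 2 — applied couple M₀=13 kN·m at a=12 m (b=L-a=4):
  M_2 = M₀x/L  [x≤a] = 13·(48/5)/16 = 39/5 kN·m
Superposition: M = Σ M_i = 10947/25 kN·m ≈ 437.880000 kN·m

M(48/5) = 10947/25 kN·m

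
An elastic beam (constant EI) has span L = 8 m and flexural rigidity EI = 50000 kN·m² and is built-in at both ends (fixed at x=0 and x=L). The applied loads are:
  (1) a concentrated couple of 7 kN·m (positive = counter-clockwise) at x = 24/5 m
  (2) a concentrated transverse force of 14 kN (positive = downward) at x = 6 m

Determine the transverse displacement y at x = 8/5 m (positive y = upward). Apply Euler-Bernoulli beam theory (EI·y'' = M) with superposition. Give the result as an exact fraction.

Load 1 — applied couple M₀=7 kN·m at a=24/5 m (b=L-a=16/5):
  y_1 = (R_Ax³/6 - M_Ax²/2)/EI  [x≤a] with R_A=63/50, M_A=56/25 = ((63/50)·(8/5)³/6 - (56/25)·(8/5)²/2)/50000 = -392/9765625 m
Load 2 — point force P=14 kN at a=6 m (b=L-a=2):
  y_2 = -Pb²x²(3aL-(3a+b)x)/(6L³EI)  [x≤a] = -14·2²·(8/5)²·(3·6·8-(3·6+2)·(8/5))/(6·8³·50000) = -49/468750 m
Superposition: y = Σ y_i = -8477/58593750 m ≈ -0.000145 m

y(8/5) = -8477/58593750 m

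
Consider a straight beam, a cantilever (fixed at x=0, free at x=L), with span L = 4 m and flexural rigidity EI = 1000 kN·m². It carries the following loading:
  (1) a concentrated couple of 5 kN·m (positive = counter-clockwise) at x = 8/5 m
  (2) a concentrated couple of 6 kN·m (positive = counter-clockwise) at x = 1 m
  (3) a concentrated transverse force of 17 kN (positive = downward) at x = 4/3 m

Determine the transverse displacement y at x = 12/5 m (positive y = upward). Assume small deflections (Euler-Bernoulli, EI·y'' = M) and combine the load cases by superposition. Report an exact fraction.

Load 1 — applied couple M₀=5 kN·m at a=8/5 m (b=L-a=12/5):
  y_1 = M₀a(2x-a)/(2EI)  [x>a] = 5·(8/5)·(2·(12/5)-(8/5))/(2·1000) = 8/625 m
Load 2 — applied couple M₀=6 kN·m at a=1 m (b=L-a=3):
  y_2 = M₀a(2x-a)/(2EI)  [x>a] = 6·1·(2·(12/5)-1)/(2·1000) = 57/5000 m
Load 3 — point force P=17 kN at a=4/3 m (b=L-a=8/3):
  y_3 = -Pa²(3x-a)/(6EI)  [x>a] = -17·(4/3)²·(3·(12/5)-(4/3))/(6·1000) = -1496/50625 m
Superposition: y = Σ y_i = -2167/405000 m ≈ -0.005351 m

y(12/5) = -2167/405000 m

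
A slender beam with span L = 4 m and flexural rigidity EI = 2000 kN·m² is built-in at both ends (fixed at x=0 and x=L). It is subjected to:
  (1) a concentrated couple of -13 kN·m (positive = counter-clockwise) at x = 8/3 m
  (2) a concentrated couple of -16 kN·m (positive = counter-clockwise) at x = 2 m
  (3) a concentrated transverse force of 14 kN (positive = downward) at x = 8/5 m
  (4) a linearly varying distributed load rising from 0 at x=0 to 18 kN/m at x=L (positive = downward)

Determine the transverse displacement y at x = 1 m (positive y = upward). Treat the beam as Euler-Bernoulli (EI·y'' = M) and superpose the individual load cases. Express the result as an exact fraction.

Load 1 — applied couple M₀=-13 kN·m at a=8/3 m (b=L-a=4/3):
  y_1 = (R_Ax³/6 - M_Ax²/2)/EI  [x≤a] with R_A=-13/3, M_A=-13/3 = ((-13/3)·1³/6 - (-13/3)·1²/2)/2000 = 13/18000 m
Load 2 — applied couple M₀=-16 kN·m at a=2 m (b=L-a=2):
  y_2 = (R_Ax³/6 - M_Ax²/2)/EI  [x≤a] with R_A=-6, M_A=-4 = ((-6)·1³/6 - (-4)·1²/2)/2000 = 1/2000 m
Load 3 — point force P=14 kN at a=8/5 m (b=L-a=12/5):
  y_3 = -Pb²x²(3aL-(3a+b)x)/(6L³EI)  [x≤a] = -14·(12/5)²·1²·(3·(8/5)·4-(3·(8/5)+(12/5))·1)/(6·4³·2000) = -63/50000 m
Load 4 — triangular load w₀=18 kN/m (0→w₀ over full span):
  y_4 = -w₀x²(L-x)²(x+2L)/(120LEI) = -18·1²·(4-1)²·(1+2·4)/(120·4·2000) = -243/160000 m
Superposition: y = Σ y_i = -11207/7200000 m ≈ -0.001557 m

y(1) = -11207/7200000 m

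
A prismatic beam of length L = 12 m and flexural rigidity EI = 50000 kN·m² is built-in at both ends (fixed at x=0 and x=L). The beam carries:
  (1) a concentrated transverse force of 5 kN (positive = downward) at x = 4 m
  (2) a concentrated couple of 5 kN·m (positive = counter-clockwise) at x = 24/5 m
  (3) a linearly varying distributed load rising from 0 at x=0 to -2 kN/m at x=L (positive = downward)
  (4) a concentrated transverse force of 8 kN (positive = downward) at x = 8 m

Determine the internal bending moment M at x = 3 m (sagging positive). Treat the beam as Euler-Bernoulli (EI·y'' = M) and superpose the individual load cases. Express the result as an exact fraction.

Load 1 — point force P=5 kN at a=4 m (b=L-a=8):
  M_1 = Pb²(3a+b)x/L³ - Pab²/L²  [x≤a] = 5·8²·(3·4+8)·3/12³ - 5·4·8²/12² = 20/9 kN·m
Load 2 — applied couple M₀=5 kN·m at a=24/5 m (b=L-a=36/5):
  M_2 = R_Ax - M_A  [x≤a] with R_A=3/5, M_A=3/5 = (3/5)·3 - (3/5) = 6/5 kN·m
Load 3 — triangular load w₀=-2 kN/m (0→w₀ over full span):
  M_3 = 3w₀Lx/20 - w₀L²/30 - w₀x³/(6L) = 3·(-2)·12·3/20 - (-2)·12²/30 - (-2)·3³/(6·12) = -9/20 kN·m
Load 4 — point force P=8 kN at a=8 m (b=L-a=4):
  M_4 = Pb²(3a+b)x/L³ - Pab²/L²  [x≤a] = 8·4²·(3·8+4)·3/12³ - 8·8·4²/12² = -8/9 kN·m
Superposition: M = Σ M_i = 25/12 kN·m ≈ 2.083333 kN·m

M(3) = 25/12 kN·m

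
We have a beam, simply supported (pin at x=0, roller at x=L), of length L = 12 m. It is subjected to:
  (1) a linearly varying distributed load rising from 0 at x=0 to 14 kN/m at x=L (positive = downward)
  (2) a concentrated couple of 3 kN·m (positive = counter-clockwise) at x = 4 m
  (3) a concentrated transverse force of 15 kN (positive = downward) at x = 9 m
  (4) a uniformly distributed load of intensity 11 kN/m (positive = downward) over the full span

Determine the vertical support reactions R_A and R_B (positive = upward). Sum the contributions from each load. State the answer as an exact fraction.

R_A = 98 kN, R_B = 133 kN

Load 1 — triangular load w₀=14 kN/m (0→w₀ over full span):
  R_A = w₀L/6 = 14·12/6 = 28 kN
  R_B = w₀L/3 = 14·12/3 = 56 kN
Load 2 — applied couple M₀=3 kN·m at a=4 m (b=L-a=8):
  R_A = M₀/L = 3/12 = 1/4 kN
  R_B = -M₀/L = -3/12 = -1/4 kN
Load 3 — point force P=15 kN at a=9 m (b=L-a=3):
  R_A = Pb/L = 15·3/12 = 15/4 kN
  R_B = Pa/L = 15·9/12 = 45/4 kN
Load 4 — uniform load w=11 kN/m over full span:
  R_A = wL/2 = 11·12/2 = 66 kN
  R_B = wL/2 = 11·12/2 = 66 kN
Superposition: R_A = 98 kN, R_B = 133 kN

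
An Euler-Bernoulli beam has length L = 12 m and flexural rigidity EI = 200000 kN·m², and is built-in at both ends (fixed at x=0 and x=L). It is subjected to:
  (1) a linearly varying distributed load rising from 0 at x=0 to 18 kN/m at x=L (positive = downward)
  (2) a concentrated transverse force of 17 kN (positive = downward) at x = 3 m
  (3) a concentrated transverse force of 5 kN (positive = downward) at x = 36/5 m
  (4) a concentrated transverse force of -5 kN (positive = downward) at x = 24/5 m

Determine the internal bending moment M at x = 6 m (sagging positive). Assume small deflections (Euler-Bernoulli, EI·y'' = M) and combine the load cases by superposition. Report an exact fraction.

Load 1 — triangular load w₀=18 kN/m (0→w₀ over full span):
  M_1 = 3w₀Lx/20 - w₀L²/30 - w₀x³/(6L) = 3·18·12·6/20 - 18·12²/30 - 18·6³/(6·12) = 54 kN·m
Load 2 — point force P=17 kN at a=3 m (b=L-a=9):
  M_2 = Pa²(a+3b)(L-x)/L³ - Pa²b/L²  [x>a] = 17·3²·(3+3·9)·(12-6)/12³ - 17·3²·9/12² = 51/8 kN·m
Load 3 — point force P=5 kN at a=36/5 m (b=L-a=24/5):
  M_3 = Pb²(3a+b)x/L³ - Pab²/L²  [x≤a] = 5·(24/5)²·(3·(36/5)+(24/5))·6/12³ - 5·(36/5)·(24/5)²/12² = 24/5 kN·m
Load 4 — point force P=-5 kN at a=24/5 m (b=L-a=36/5):
  M_4 = Pa²(a+3b)(L-x)/L³ - Pa²b/L²  [x>a] = (-5)·(24/5)²·((24/5)+3·(36/5))·(12-6)/12³ - (-5)·(24/5)²·(36/5)/12² = -24/5 kN·m
Superposition: M = Σ M_i = 483/8 kN·m ≈ 60.375000 kN·m

M(6) = 483/8 kN·m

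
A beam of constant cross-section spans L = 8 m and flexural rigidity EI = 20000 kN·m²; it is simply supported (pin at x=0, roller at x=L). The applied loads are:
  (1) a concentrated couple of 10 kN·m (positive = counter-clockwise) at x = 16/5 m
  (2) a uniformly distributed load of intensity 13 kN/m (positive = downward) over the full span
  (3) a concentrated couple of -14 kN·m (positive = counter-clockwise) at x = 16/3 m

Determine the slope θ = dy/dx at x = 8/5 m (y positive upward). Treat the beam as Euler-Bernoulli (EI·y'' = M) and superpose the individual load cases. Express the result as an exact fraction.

Load 1 — applied couple M₀=10 kN·m at a=16/5 m (b=L-a=24/5):
  θ_1 = (M₀x²/(2L)+C₁)/EI  [x≤a] with C₁=M₀(3b²-L²)/(6L)=16/15 = (10·(8/5)²/(2·8)+(16/15))/20000 = 1/7500 rad
Load 2 — uniform load w=13 kN/m over full span:
  θ_2 = -w(L³-6Lx²+4x³)/(24EI) = -13·(8³-6·8·(8/5)²+4·(8/5)³)/(24·20000) = -858/78125 rad
Load 3 — applied couple M₀=-14 kN·m at a=16/3 m (b=L-a=8/3):
  θ_3 = (M₀x²/(2L)+C₁)/EI  [x≤a] with C₁=M₀(3b²-L²)/(6L)=112/9 = ((-14)·(8/5)²/(2·8)+(112/9))/20000 = 287/562500 rad
Superposition: θ = Σ θ_i = -14539/1406250 rad ≈ -0.010339 rad

θ(8/5) = -14539/1406250 rad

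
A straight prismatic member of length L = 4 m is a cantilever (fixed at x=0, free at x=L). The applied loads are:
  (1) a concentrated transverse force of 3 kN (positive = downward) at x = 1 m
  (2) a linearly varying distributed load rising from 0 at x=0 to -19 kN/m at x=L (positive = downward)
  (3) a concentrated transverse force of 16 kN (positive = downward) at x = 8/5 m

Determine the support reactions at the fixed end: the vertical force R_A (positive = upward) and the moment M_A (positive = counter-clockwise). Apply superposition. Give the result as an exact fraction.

R_A = -19 kN, M_A = -1091/15 kN·m

Load 1 — point force P=3 kN at a=1 m (b=L-a=3):
  R_A = P = 3 kN
  M_A = Pa = 3·1 = 3 kN·m
Load 2 — triangular load w₀=-19 kN/m (0→w₀ over full span):
  R_A = w₀L/2 = (-19)·4/2 = -38 kN
  M_A = w₀L²/3 = (-19)·4²/3 = -304/3 kN·m
Load 3 — point force P=16 kN at a=8/5 m (b=L-a=12/5):
  R_A = P = 16 kN
  M_A = Pa = 16·(8/5) = 128/5 kN·m
Superposition: R_A = -19 kN, M_A = -1091/15 kN·m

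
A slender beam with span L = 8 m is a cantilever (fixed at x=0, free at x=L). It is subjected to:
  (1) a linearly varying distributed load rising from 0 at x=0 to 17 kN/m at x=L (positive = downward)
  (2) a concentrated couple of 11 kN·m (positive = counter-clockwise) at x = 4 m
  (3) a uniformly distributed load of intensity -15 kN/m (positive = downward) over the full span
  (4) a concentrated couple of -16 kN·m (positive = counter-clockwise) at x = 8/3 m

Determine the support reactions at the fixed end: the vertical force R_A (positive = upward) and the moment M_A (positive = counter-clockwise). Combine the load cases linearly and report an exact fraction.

Load 1 — triangular load w₀=17 kN/m (0→w₀ over full span):
  R_A = w₀L/2 = 17·8/2 = 68 kN
  M_A = w₀L²/3 = 17·8²/3 = 1088/3 kN·m
Load 2 — applied couple M₀=11 kN·m at a=4 m (b=L-a=4):
  R_A = 0 kN
  M_A = -M₀ = -11 kN·m
Load 3 — uniform load w=-15 kN/m over full span:
  R_A = wL = (-15)·8 = -120 kN
  M_A = wL²/2 = (-15)·8²/2 = -480 kN·m
Load 4 — applied couple M₀=-16 kN·m at a=8/3 m (b=L-a=16/3):
  R_A = 0 kN
  M_A = -M₀ = -(-16) = 16 kN·m
Superposition: R_A = -52 kN, M_A = -337/3 kN·m

R_A = -52 kN, M_A = -337/3 kN·m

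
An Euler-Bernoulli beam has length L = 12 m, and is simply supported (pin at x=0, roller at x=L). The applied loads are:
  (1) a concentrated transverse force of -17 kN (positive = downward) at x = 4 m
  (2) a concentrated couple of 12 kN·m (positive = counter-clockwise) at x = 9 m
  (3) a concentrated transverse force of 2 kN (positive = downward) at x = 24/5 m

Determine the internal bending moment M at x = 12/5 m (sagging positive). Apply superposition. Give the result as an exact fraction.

M(12/5) = -548/25 kN·m

Load 1 — point force P=-17 kN at a=4 m (b=L-a=8):
  M_1 = Pbx/L  [x≤a] = (-17)·8·(12/5)/12 = -136/5 kN·m
Load 2 — applied couple M₀=12 kN·m at a=9 m (b=L-a=3):
  M_2 = M₀x/L  [x≤a] = 12·(12/5)/12 = 12/5 kN·m
Load 3 — point force P=2 kN at a=24/5 m (b=L-a=36/5):
  M_3 = Pbx/L  [x≤a] = 2·(36/5)·(12/5)/12 = 72/25 kN·m
Superposition: M = Σ M_i = -548/25 kN·m ≈ -21.920000 kN·m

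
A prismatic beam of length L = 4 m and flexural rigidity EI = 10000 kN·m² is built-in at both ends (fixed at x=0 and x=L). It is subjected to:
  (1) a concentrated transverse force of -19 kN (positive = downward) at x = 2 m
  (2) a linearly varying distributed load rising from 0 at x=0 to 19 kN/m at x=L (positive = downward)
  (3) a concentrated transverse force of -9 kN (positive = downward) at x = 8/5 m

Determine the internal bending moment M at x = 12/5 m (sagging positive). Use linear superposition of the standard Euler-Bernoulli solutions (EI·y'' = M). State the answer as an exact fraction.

Load 1 — point force P=-19 kN at a=2 m (b=L-a=2):
  M_1 = Pa²(a+3b)(L-x)/L³ - Pa²b/L²  [x>a] = (-19)·2²·(2+3·2)·(4-(12/5))/4³ - (-19)·2²·2/4² = -57/10 kN·m
Load 2 — triangular load w₀=19 kN/m (0→w₀ over full span):
  M_2 = 3w₀Lx/20 - w₀L²/30 - w₀x³/(6L) = 3·19·4·(12/5)/20 - 19·4²/30 - 19·(12/5)³/(6·4) = 2356/375 kN·m
Load 3 — point force P=-9 kN at a=8/5 m (b=L-a=12/5):
  M_3 = Pa²(a+3b)(L-x)/L³ - Pa²b/L²  [x>a] = (-9)·(8/5)²·((8/5)+3·(12/5))·(4-(12/5))/4³ - (-9)·(8/5)²·(12/5)/4² = -1008/625 kN·m
Superposition: M = Σ M_i = -3863/3750 kN·m ≈ -1.030133 kN·m

M(12/5) = -3863/3750 kN·m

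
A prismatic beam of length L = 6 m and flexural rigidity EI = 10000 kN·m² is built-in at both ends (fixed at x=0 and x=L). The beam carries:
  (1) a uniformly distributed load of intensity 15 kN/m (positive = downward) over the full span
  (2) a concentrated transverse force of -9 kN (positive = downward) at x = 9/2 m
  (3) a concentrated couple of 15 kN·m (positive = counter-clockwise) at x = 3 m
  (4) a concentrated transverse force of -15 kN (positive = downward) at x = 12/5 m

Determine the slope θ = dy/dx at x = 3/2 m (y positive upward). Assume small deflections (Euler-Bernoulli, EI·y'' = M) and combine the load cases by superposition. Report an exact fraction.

θ(3/2) = -102393/64000000 rad

Load 1 — uniform load w=15 kN/m over full span:
  θ_1 = -wx(L-x)(L-2x)/(12EI) = -15·(3/2)·(6-(3/2))·(6-2·(3/2))/(12·10000) = -81/32000 rad
Load 2 — point force P=-9 kN at a=9/2 m (b=L-a=3/2):
  θ_2 = -Pb²x(2aL-(3a+b)x)/(2L³EI)  [x≤a] = -(-9)·(3/2)²·(3/2)·(2·(9/2)·6-(3·(9/2)+(3/2))·(3/2))/(2·6³·10000) = 567/2560000 rad
Load 3 — applied couple M₀=15 kN·m at a=3 m (b=L-a=3):
  θ_3 = (R_Ax²/2 - M_Ax)/EI  [x≤a] with R_A=15/4, M_A=15/4 = ((15/4)·(3/2)²/2 - (15/4)·(3/2))/10000 = -9/64000 rad
Load 4 — point force P=-15 kN at a=12/5 m (b=L-a=18/5):
  θ_4 = -Pb²x(2aL-(3a+b)x)/(2L³EI)  [x≤a] = -(-15)·(18/5)²·(3/2)·(2·(12/5)·6-(3·(12/5)+(18/5))·(3/2))/(2·6³·10000) = 1701/2000000 rad
Superposition: θ = Σ θ_i = -102393/64000000 rad ≈ -0.001600 rad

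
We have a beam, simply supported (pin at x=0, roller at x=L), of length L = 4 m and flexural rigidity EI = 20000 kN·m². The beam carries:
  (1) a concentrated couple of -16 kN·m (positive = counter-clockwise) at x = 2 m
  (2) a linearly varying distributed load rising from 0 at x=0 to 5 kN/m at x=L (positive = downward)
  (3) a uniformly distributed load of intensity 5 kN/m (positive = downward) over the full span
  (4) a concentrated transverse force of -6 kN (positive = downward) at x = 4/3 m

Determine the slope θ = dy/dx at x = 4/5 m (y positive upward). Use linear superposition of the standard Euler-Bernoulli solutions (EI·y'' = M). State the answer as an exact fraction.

θ(4/5) = -2047/4218750 rad

Load 1 — applied couple M₀=-16 kN·m at a=2 m (b=L-a=2):
  θ_1 = (M₀x²/(2L)+C₁)/EI  [x≤a] with C₁=M₀(3b²-L²)/(6L)=8/3 = ((-16)·(4/5)²/(2·4)+(8/3))/20000 = 13/187500 rad
Load 2 — triangular load w₀=5 kN/m (0→w₀ over full span):
  θ_2 = -w₀(7L⁴-30L²x²+15x⁴)/(360LEI) = -5·(7·4⁴-30·4²·(4/5)²+15·(4/5)⁴)/(360·4·20000) = -182/703125 rad
Load 3 — uniform load w=5 kN/m over full span:
  θ_3 = -w(L³-6Lx²+4x³)/(24EI) = -5·(4³-6·4·(4/5)²+4·(4/5)³)/(24·20000) = -33/62500 rad
Load 4 — point force P=-6 kN at a=4/3 m (b=L-a=8/3):
  θ_4 = -Pb(L²-b²-3x²)/(6LEI)  [x≤a] = -(-6)·(8/3)·(4²-(8/3)²-3·(4/5)²)/(6·4·20000) = 98/421875 rad
Superposition: θ = Σ θ_i = -2047/4218750 rad ≈ -0.000485 rad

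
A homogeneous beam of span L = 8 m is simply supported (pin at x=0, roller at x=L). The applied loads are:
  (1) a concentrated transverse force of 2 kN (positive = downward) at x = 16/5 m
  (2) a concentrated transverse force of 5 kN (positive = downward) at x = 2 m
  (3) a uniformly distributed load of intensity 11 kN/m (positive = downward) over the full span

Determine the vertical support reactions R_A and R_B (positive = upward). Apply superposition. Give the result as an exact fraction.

Load 1 — point force P=2 kN at a=16/5 m (b=L-a=24/5):
  R_A = Pb/L = 2·(24/5)/8 = 6/5 kN
  R_B = Pa/L = 2·(16/5)/8 = 4/5 kN
Load 2 — point force P=5 kN at a=2 m (b=L-a=6):
  R_A = Pb/L = 5·6/8 = 15/4 kN
  R_B = Pa/L = 5·2/8 = 5/4 kN
Load 3 — uniform load w=11 kN/m over full span:
  R_A = wL/2 = 11·8/2 = 44 kN
  R_B = wL/2 = 11·8/2 = 44 kN
Superposition: R_A = 979/20 kN, R_B = 921/20 kN

R_A = 979/20 kN, R_B = 921/20 kN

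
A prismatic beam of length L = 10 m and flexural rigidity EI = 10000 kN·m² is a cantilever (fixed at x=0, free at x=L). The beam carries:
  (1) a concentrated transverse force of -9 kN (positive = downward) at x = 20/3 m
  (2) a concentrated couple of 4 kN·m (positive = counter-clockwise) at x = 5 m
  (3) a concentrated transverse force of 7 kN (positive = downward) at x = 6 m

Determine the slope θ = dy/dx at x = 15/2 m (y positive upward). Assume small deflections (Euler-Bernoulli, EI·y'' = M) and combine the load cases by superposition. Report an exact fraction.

Load 1 — point force P=-9 kN at a=20/3 m (b=L-a=10/3):
  θ_1 = -Pa²/(2EI)  [x>a] = -(-9)·(20/3)²/(2·10000) = 1/50 rad
Load 2 — applied couple M₀=4 kN·m at a=5 m (b=L-a=5):
  θ_2 = M₀a/EI  [x>a] = 4·5/10000 = 1/500 rad
Load 3 — point force P=7 kN at a=6 m (b=L-a=4):
  θ_3 = -Pa²/(2EI)  [x>a] = -7·6²/(2·10000) = -63/5000 rad
Superposition: θ = Σ θ_i = 47/5000 rad ≈ 0.009400 rad

θ(15/2) = 47/5000 rad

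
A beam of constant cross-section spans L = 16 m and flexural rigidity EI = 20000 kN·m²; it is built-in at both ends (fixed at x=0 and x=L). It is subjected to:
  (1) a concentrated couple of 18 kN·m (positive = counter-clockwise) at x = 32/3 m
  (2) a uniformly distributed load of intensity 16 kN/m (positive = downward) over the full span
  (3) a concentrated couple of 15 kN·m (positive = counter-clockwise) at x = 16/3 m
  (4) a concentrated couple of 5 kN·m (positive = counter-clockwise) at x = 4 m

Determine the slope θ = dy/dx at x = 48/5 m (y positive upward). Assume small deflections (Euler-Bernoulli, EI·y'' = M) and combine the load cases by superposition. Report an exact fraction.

θ(48/5) = 16529/1250000 rad

Load 1 — applied couple M₀=18 kN·m at a=32/3 m (b=L-a=16/3):
  θ_1 = (R_Ax²/2 - M_Ax)/EI  [x≤a] with R_A=3/2, M_A=6 = ((3/2)·(48/5)²/2 - 6·(48/5))/20000 = 9/15625 rad
Load 2 — uniform load w=16 kN/m over full span:
  θ_2 = -wx(L-x)(L-2x)/(12EI) = -16·(48/5)·(16-(48/5))·(16-2·(48/5))/(12·20000) = 1024/78125 rad
Load 3 — applied couple M₀=15 kN·m at a=16/3 m (b=L-a=32/3):
  θ_3 = (R_Ax²/2 - M_Ax - M₀(x-a))/EI  [x>a] with R_A=5/4, M_A=0 = ((5/4)·(48/5)²/2 - 0·(48/5) - 15·((48/5)-(16/3)))/20000 = -1/3125 rad
Load 4 — applied couple M₀=5 kN·m at a=4 m (b=L-a=12):
  θ_4 = (R_Ax²/2 - M_Ax - M₀(x-a))/EI  [x>a] with R_A=45/128, M_A=-15/16 = ((45/128)·(48/5)²/2 - (-15/16)·(48/5) - 5·((48/5)-4))/20000 = -7/50000 rad
Superposition: θ = Σ θ_i = 16529/1250000 rad ≈ 0.013223 rad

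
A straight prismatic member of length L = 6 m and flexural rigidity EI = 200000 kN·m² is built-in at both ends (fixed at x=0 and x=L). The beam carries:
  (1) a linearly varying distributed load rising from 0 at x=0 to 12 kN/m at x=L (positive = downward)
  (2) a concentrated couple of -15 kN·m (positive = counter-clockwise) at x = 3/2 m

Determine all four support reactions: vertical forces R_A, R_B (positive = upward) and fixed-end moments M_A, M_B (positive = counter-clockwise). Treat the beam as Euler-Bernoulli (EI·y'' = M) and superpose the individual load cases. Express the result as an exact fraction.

Load 1 — triangular load w₀=12 kN/m (0→w₀ over full span):
  R_A = 3w₀L/20 = 3·12·6/20 = 54/5 kN
  M_A = w₀L²/30 = 12·6²/30 = 72/5 kN·m
  R_B = 7w₀L/20 = 7·12·6/20 = 126/5 kN
  M_B = -w₀L²/20 = -12·6²/20 = -108/5 kN·m
Load 2 — applied couple M₀=-15 kN·m at a=3/2 m (b=L-a=9/2):
  R_A = 6M₀ab/L³ = 6·(-15)·(3/2)·(9/2)/6³ = -45/16 kN
  M_A = M₀b(2a-b)/L² = (-15)·(9/2)·(2·(3/2)-(9/2))/6² = 45/16 kN·m
  R_B = -6M₀ab/L³ = -6·(-15)·(3/2)·(9/2)/6³ = 45/16 kN
  M_B = M₀a(2b-a)/L² = (-15)·(3/2)·(2·(9/2)-(3/2))/6² = -75/16 kN·m
Superposition: R_A = 639/80 kN, M_A = 1377/80 kN·m, R_B = 2241/80 kN, M_B = -2103/80 kN·m

R_A = 639/80 kN, M_A = 1377/80 kN·m, R_B = 2241/80 kN, M_B = -2103/80 kN·m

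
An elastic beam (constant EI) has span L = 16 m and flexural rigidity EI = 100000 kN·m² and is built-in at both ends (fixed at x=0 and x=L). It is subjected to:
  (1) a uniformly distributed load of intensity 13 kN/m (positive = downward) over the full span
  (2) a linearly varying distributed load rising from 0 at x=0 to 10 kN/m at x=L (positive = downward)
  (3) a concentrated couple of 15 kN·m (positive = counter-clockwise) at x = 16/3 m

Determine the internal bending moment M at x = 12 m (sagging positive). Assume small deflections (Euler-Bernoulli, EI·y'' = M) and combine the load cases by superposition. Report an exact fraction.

M(12) = 172/3 kN·m

Load 1 — uniform load w=13 kN/m over full span:
  M_1 = wLx/2 - wL²/12 - wx²/2 = 13·16·12/2 - 13·16²/12 - 13·12²/2 = 104/3 kN·m
Load 2 — triangular load w₀=10 kN/m (0→w₀ over full span):
  M_2 = 3w₀Lx/20 - w₀L²/30 - w₀x³/(6L) = 3·10·16·12/20 - 10·16²/30 - 10·12³/(6·16) = 68/3 kN·m
Load 3 — applied couple M₀=15 kN·m at a=16/3 m (b=L-a=32/3):
  M_3 = R_Ax - M_A - M₀  [x>a] with R_A=5/4, M_A=0 = (5/4)·12 - 0 - 15 = 0 kN·m
Superposition: M = Σ M_i = 172/3 kN·m ≈ 57.333333 kN·m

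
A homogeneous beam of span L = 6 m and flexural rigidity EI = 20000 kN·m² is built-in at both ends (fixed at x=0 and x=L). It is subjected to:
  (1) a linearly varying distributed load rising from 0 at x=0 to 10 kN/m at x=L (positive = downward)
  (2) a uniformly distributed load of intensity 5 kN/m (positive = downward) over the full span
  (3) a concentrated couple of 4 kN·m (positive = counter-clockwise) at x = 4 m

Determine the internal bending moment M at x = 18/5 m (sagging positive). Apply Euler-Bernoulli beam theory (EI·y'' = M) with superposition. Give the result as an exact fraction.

M(18/5) = 1193/75 kN·m

Load 1 — triangular load w₀=10 kN/m (0→w₀ over full span):
  M_1 = 3w₀Lx/20 - w₀L²/30 - w₀x³/(6L) = 3·10·6·(18/5)/20 - 10·6²/30 - 10·(18/5)³/(6·6) = 186/25 kN·m
Load 2 — uniform load w=5 kN/m over full span:
  M_2 = wLx/2 - wL²/12 - wx²/2 = 5·6·(18/5)/2 - 5·6²/12 - 5·(18/5)²/2 = 33/5 kN·m
Load 3 — applied couple M₀=4 kN·m at a=4 m (b=L-a=2):
  M_3 = R_Ax - M_A  [x≤a] with R_A=8/9, M_A=4/3 = (8/9)·(18/5) - (4/3) = 28/15 kN·m
Superposition: M = Σ M_i = 1193/75 kN·m ≈ 15.906667 kN·m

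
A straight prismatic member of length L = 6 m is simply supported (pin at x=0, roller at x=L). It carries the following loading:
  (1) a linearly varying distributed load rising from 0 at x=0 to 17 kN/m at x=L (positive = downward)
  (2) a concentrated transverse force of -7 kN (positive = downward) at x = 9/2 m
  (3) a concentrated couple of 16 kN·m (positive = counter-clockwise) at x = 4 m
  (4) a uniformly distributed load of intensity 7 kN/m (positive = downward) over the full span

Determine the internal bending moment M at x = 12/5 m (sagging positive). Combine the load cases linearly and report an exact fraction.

M(12/5) = 8339/125 kN·m

Load 1 — triangular load w₀=17 kN/m (0→w₀ over full span):
  M_1 = w₀Lx/6 - w₀x³/(6L) = 17·6·(12/5)/6 - 17·(12/5)³/(6·6) = 4284/125 kN·m
Load 2 — point force P=-7 kN at a=9/2 m (b=L-a=3/2):
  M_2 = Pbx/L  [x≤a] = (-7)·(3/2)·(12/5)/6 = -21/5 kN·m
Load 3 — applied couple M₀=16 kN·m at a=4 m (b=L-a=2):
  M_3 = M₀x/L  [x≤a] = 16·(12/5)/6 = 32/5 kN·m
Load 4 — uniform load w=7 kN/m over full span:
  M_4 = wx(L-x)/2 = 7·(12/5)·(6-(12/5))/2 = 756/25 kN·m
Superposition: M = Σ M_i = 8339/125 kN·m ≈ 66.712000 kN·m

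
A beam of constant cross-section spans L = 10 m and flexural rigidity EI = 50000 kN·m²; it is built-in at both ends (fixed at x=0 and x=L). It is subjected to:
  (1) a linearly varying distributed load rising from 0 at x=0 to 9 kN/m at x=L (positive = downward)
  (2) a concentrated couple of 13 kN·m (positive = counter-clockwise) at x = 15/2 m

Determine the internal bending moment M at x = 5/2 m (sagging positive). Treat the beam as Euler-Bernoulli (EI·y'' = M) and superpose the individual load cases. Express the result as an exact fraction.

Load 1 — triangular load w₀=9 kN/m (0→w₀ over full span):
  M_1 = 3w₀Lx/20 - w₀L²/30 - w₀x³/(6L) = 3·9·10·(5/2)/20 - 9·10²/30 - 9·(5/2)³/(6·10) = 45/32 kN·m
Load 2 — applied couple M₀=13 kN·m at a=15/2 m (b=L-a=5/2):
  M_2 = R_Ax - M_A  [x≤a] with R_A=117/80, M_A=65/16 = (117/80)·(5/2) - (65/16) = -13/32 kN·m
Superposition: M = Σ M_i = 1 kN·m ≈ 1.000000 kN·m

M(5/2) = 1 kN·m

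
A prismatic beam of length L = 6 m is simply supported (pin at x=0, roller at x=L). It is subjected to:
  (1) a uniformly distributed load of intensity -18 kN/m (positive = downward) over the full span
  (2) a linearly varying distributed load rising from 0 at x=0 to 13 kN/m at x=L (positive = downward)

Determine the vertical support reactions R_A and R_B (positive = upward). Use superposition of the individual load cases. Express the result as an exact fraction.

R_A = -41 kN, R_B = -28 kN

Load 1 — uniform load w=-18 kN/m over full span:
  R_A = wL/2 = (-18)·6/2 = -54 kN
  R_B = wL/2 = (-18)·6/2 = -54 kN
Load 2 — triangular load w₀=13 kN/m (0→w₀ over full span):
  R_A = w₀L/6 = 13·6/6 = 13 kN
  R_B = w₀L/3 = 13·6/3 = 26 kN
Superposition: R_A = -41 kN, R_B = -28 kN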